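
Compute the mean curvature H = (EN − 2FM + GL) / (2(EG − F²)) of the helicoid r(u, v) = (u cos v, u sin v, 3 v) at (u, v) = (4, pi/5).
H = 0

With E = 1, F = 0, G = u^2 + 9, L = 0, M = -3/sqrt(u^2 + 9), N = 0, assemble
  H = (EN − 2FM + GL) / (2(EG − F²)) = 0.
At (u, v) = (4, pi/5): H = 0.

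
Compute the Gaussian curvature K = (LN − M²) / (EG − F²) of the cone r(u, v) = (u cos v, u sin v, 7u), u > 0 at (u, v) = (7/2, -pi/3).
K = 0

Coefficients of the first fundamental form: E = 50, F = 0, G = u^2.
Coefficients of the second fundamental form: L = 0, M = 0, N = 7*sqrt(2)*u^2/(10*Abs(u)).
Assemble K = (LN − M²)/(EG − F²) = 0. At (u, v) = (7/2, -pi/3): K = 0.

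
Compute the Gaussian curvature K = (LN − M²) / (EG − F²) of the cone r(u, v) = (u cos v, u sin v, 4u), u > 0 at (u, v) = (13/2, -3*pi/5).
K = 0

Coefficients of the first fundamental form: E = 17, F = 0, G = u^2.
Coefficients of the second fundamental form: L = 0, M = 0, N = 4*sqrt(17)*u^2/(17*Abs(u)).
Assemble K = (LN − M²)/(EG − F²) = 0. At (u, v) = (13/2, -3*pi/5): K = 0.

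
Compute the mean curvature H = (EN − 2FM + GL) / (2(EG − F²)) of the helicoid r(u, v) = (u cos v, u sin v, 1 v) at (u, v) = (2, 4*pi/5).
H = 0

With E = 1, F = 0, G = u^2 + 1, L = 0, M = -1/sqrt(u^2 + 1), N = 0, assemble
  H = (EN − 2FM + GL) / (2(EG − F²)) = 0.
At (u, v) = (2, 4*pi/5): H = 0.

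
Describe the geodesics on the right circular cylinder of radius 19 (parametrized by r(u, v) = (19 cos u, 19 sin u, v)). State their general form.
The cylinder is flat (K = 0) and locally isometric to the plane via the development (u, v) ↦ (19 u, v). Geodesics are the pre-images of straight lines: circles (v constant), vertical lines (u constant), and helices (v = c · u + d) for constants c, d.

A right cylinder has E = 19², F = 0, G = 1, so EG − F² = 19², and L = −19, M = N = 0, giving K = (LN − M²)/(EG − F²) = 0 everywhere. A flat surface is locally isometric to the Euclidean plane via the map (u, v) ↦ (19 u, v). Straight lines in the (x̃, ỹ) plane pull back to: (a) horizontal circles (v = const), (b) vertical generators (u = const), and (c) helices (19 u tan θ = v, i.e. v = c · u + d).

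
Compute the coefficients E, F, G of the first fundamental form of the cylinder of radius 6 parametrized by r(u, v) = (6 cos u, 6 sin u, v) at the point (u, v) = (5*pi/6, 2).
E = 36;  F = 0;  G = 1

Partials: r_u = (-6*sin(u), 6*cos(u), 0), r_v = (0, 0, 1). As functions of (u, v):
  E = r_u · r_u = 36,
  F = r_u · r_v = 0,
  G = r_v · r_v = 1.
Evaluating at (u, v) = (5*pi/6, 2): E = 36, F = 0, G = 1.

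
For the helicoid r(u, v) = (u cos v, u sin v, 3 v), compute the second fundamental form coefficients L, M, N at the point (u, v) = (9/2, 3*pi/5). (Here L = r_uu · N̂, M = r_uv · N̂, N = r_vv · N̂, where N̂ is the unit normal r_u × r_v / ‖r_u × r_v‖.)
L = 0;  M = -2*sqrt(13)/13;  N = 0

Compute the unit normal N̂(u, v) = (3*sin(v)/sqrt(u^2 + 9), -3*cos(v)/sqrt(u^2 + 9), u/sqrt(u^2 + 9)), and the second partials r_uu, r_uv, r_vv. Take dot products:
  L(u, v) = r_uu · N̂ = 0,
  M(u, v) = r_uv · N̂ = -3/sqrt(u^2 + 9),
  N(u, v) = r_vv · N̂ = 0.
Evaluating at (u, v) = (9/2, 3*pi/5):
  L = 0, M = -2*sqrt(13)/13, N = 0.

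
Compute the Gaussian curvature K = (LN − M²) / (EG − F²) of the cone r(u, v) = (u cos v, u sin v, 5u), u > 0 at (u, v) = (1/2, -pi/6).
K = 0

Coefficients of the first fundamental form: E = 26, F = 0, G = u^2.
Coefficients of the second fundamental form: L = 0, M = 0, N = 5*sqrt(26)*u^2/(26*Abs(u)).
Assemble K = (LN − M²)/(EG − F²) = 0. At (u, v) = (1/2, -pi/6): K = 0.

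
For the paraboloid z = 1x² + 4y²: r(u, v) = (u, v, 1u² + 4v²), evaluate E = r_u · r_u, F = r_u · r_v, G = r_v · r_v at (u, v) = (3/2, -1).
E = 10;  F = -24;  G = 65

Partials: r_u = (1, 0, 2*u), r_v = (0, 1, 8*v). As functions of (u, v):
  E = r_u · r_u = 4*u^2 + 1,
  F = r_u · r_v = 16*u*v,
  G = r_v · r_v = 64*v^2 + 1.
Evaluating at (u, v) = (3/2, -1): E = 10, F = -24, G = 65.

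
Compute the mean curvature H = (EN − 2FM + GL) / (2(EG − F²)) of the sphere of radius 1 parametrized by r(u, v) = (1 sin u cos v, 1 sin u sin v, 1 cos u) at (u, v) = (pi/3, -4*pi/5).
H = -1

With E = 1, F = 0, G = sin(u)^2, L = -sin(u)/Abs(sin(u)), M = 0, N = -sin(u)^3/Abs(sin(u)), assemble
  H = (EN − 2FM + GL) / (2(EG − F²)) = -sin(u)/Abs(sin(u)).
At (u, v) = (pi/3, -4*pi/5): H = -1.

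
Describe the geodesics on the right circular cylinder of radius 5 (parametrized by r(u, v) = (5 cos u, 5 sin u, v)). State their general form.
The cylinder is flat (K = 0) and locally isometric to the plane via the development (u, v) ↦ (5 u, v). Geodesics are the pre-images of straight lines: circles (v constant), vertical lines (u constant), and helices (v = c · u + d) for constants c, d.

A right cylinder has E = 5², F = 0, G = 1, so EG − F² = 5², and L = −5, M = N = 0, giving K = (LN − M²)/(EG − F²) = 0 everywhere. A flat surface is locally isometric to the Euclidean plane via the map (u, v) ↦ (5 u, v). Straight lines in the (x̃, ỹ) plane pull back to: (a) horizontal circles (v = const), (b) vertical generators (u = const), and (c) helices (5 u tan θ = v, i.e. v = c · u + d).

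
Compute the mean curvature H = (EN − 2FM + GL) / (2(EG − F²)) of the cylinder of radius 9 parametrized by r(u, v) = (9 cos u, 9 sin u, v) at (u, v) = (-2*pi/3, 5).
H = -1/18

With E = 81, F = 0, G = 1, L = -9, M = 0, N = 0, assemble
  H = (EN − 2FM + GL) / (2(EG − F²)) = -1/18.
At (u, v) = (-2*pi/3, 5): H = -1/18.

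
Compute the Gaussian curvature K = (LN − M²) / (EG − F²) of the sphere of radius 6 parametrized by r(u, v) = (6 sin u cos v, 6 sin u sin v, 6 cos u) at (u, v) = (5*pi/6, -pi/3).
K = 1/36

Coefficients of the first fundamental form: E = 36, F = 0, G = 36*sin(u)^2.
Coefficients of the second fundamental form: L = -6*sin(u)/Abs(sin(u)), M = 0, N = -6*sin(u)^3/Abs(sin(u)).
Assemble K = (LN − M²)/(EG − F²) = 1/36. At (u, v) = (5*pi/6, -pi/3): K = 1/36.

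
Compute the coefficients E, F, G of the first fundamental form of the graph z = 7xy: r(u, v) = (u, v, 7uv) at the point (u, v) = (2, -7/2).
E = 2405/4;  F = -343;  G = 197

Partials: r_u = (1, 0, 7*v), r_v = (0, 1, 7*u). As functions of (u, v):
  E = r_u · r_u = 49*v^2 + 1,
  F = r_u · r_v = 49*u*v,
  G = r_v · r_v = 49*u^2 + 1.
Evaluating at (u, v) = (2, -7/2): E = 2405/4, F = -343, G = 197.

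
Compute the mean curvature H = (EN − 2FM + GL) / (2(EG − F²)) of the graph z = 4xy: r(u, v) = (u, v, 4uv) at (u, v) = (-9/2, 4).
H = 1152*sqrt(581)/337561

With E = 16*v^2 + 1, F = 16*u*v, G = 16*u^2 + 1, L = 0, M = 4/sqrt(16*u^2 + 16*v^2 + 1), N = 0, assemble
  H = (EN − 2FM + GL) / (2(EG − F²)) = -64*u*v/(16*u^2 + 16*v^2 + 1)^(3/2).
At (u, v) = (-9/2, 4): H = 1152*sqrt(581)/337561.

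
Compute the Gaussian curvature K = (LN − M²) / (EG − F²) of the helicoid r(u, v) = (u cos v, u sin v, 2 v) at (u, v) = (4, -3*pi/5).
K = -1/100

Coefficients of the first fundamental form: E = 1, F = 0, G = u^2 + 4.
Coefficients of the second fundamental form: L = 0, M = -2/sqrt(u^2 + 4), N = 0.
Assemble K = (LN − M²)/(EG − F²) = -4/(u^2 + 4)^2. At (u, v) = (4, -3*pi/5): K = -1/100.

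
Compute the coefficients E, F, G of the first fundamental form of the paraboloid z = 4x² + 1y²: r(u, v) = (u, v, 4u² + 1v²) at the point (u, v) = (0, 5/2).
E = 1;  F = 0;  G = 26

Partials: r_u = (1, 0, 8*u), r_v = (0, 1, 2*v). As functions of (u, v):
  E = r_u · r_u = 64*u^2 + 1,
  F = r_u · r_v = 16*u*v,
  G = r_v · r_v = 4*v^2 + 1.
Evaluating at (u, v) = (0, 5/2): E = 1, F = 0, G = 26.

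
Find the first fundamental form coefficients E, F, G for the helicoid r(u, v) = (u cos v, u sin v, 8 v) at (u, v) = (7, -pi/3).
E = 1;  F = 0;  G = 113

Partials: r_u = (cos(v), sin(v), 0), r_v = (-u*sin(v), u*cos(v), 8). As functions of (u, v):
  E = r_u · r_u = 1,
  F = r_u · r_v = 0,
  G = r_v · r_v = u^2 + 64.
Evaluating at (u, v) = (7, -pi/3): E = 1, F = 0, G = 113.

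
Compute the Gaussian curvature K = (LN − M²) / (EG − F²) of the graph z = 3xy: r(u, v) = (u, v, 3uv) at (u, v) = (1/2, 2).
K = -144/24649

Coefficients of the first fundamental form: E = 9*v^2 + 1, F = 9*u*v, G = 9*u^2 + 1.
Coefficients of the second fundamental form: L = 0, M = 3/sqrt(9*u^2 + 9*v^2 + 1), N = 0.
Assemble K = (LN − M²)/(EG − F²) = -9/(81*u^4 + 162*u^2*v^2 + 18*u^2 + 81*v^4 + 18*v^2 + 1). At (u, v) = (1/2, 2): K = -144/24649.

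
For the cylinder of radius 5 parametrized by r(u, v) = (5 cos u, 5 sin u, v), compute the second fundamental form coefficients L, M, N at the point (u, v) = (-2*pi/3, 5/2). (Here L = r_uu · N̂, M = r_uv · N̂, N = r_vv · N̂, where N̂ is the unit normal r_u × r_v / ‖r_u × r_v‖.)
L = -5;  M = 0;  N = 0

Compute the unit normal N̂(u, v) = (cos(u), sin(u), 0), and the second partials r_uu, r_uv, r_vv. Take dot products:
  L(u, v) = r_uu · N̂ = -5,
  M(u, v) = r_uv · N̂ = 0,
  N(u, v) = r_vv · N̂ = 0.
Evaluating at (u, v) = (-2*pi/3, 5/2):
  L = -5, M = 0, N = 0.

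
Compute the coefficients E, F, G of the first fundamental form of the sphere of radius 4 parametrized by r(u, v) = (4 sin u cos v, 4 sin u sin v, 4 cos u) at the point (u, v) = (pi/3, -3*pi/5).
E = 16;  F = 0;  G = 12

Partials: r_u = (4*cos(u)*cos(v), 4*sin(v)*cos(u), -4*sin(u)), r_v = (-4*sin(u)*sin(v), 4*sin(u)*cos(v), 0). As functions of (u, v):
  E = r_u · r_u = 16,
  F = r_u · r_v = 0,
  G = r_v · r_v = 16*sin(u)^2.
Evaluating at (u, v) = (pi/3, -3*pi/5): E = 16, F = 0, G = 12.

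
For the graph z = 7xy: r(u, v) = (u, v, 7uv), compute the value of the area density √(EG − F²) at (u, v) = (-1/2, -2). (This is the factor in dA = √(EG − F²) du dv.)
√(EG − F²)|_{(-1/2, -2)} = 3*sqrt(93)/2

E = 49*v^2 + 1, F = 49*u*v, G = 49*u^2 + 1, so EG − F² = 49*u^2 + 49*v^2 + 1. Taking the positive square root: √(EG − F²) = sqrt(49*u^2 + 49*v^2 + 1). At (u, v) = (-1/2, -2): 3*sqrt(93)/2.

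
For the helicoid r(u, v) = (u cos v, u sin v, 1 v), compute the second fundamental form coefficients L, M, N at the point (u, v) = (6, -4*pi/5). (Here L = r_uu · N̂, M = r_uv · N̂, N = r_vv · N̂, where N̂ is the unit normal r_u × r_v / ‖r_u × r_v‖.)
L = 0;  M = -sqrt(37)/37;  N = 0

Compute the unit normal N̂(u, v) = (sin(v)/sqrt(u^2 + 1), -cos(v)/sqrt(u^2 + 1), u/sqrt(u^2 + 1)), and the second partials r_uu, r_uv, r_vv. Take dot products:
  L(u, v) = r_uu · N̂ = 0,
  M(u, v) = r_uv · N̂ = -1/sqrt(u^2 + 1),
  N(u, v) = r_vv · N̂ = 0.
Evaluating at (u, v) = (6, -4*pi/5):
  L = 0, M = -sqrt(37)/37, N = 0.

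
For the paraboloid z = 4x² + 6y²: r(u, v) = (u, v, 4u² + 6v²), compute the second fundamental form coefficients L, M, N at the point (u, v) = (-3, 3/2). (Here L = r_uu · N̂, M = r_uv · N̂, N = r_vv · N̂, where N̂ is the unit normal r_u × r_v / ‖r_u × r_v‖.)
L = 8*sqrt(901)/901;  M = 0;  N = 12*sqrt(901)/901

Compute the unit normal N̂(u, v) = (-8*u/sqrt(64*u^2 + 144*v^2 + 1), -12*v/sqrt(64*u^2 + 144*v^2 + 1), 1/sqrt(64*u^2 + 144*v^2 + 1)), and the second partials r_uu, r_uv, r_vv. Take dot products:
  L(u, v) = r_uu · N̂ = 8/sqrt(64*u^2 + 144*v^2 + 1),
  M(u, v) = r_uv · N̂ = 0,
  N(u, v) = r_vv · N̂ = 12/sqrt(64*u^2 + 144*v^2 + 1).
Evaluating at (u, v) = (-3, 3/2):
  L = 8*sqrt(901)/901, M = 0, N = 12*sqrt(901)/901.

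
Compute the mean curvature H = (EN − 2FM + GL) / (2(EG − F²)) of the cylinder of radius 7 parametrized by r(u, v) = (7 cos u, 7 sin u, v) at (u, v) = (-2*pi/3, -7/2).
H = -1/14

With E = 49, F = 0, G = 1, L = -7, M = 0, N = 0, assemble
  H = (EN − 2FM + GL) / (2(EG − F²)) = -1/14.
At (u, v) = (-2*pi/3, -7/2): H = -1/14.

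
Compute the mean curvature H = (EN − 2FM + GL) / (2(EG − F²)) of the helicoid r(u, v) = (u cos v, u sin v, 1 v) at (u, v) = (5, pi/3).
H = 0

With E = 1, F = 0, G = u^2 + 1, L = 0, M = -1/sqrt(u^2 + 1), N = 0, assemble
  H = (EN − 2FM + GL) / (2(EG − F²)) = 0.
At (u, v) = (5, pi/3): H = 0.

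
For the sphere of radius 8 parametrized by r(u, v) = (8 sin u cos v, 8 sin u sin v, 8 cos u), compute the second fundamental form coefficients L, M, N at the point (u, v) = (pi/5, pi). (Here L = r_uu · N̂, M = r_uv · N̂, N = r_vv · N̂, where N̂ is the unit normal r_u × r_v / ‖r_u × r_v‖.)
L = -8;  M = 0;  N = -5 + sqrt(5)

Compute the unit normal N̂(u, v) = (sin(u)^2*cos(v)/Abs(sin(u)), sin(u)^2*sin(v)/Abs(sin(u)), sin(2*u)/(2*Abs(sin(u)))), and the second partials r_uu, r_uv, r_vv. Take dot products:
  L(u, v) = r_uu · N̂ = -8*sin(u)/Abs(sin(u)),
  M(u, v) = r_uv · N̂ = 0,
  N(u, v) = r_vv · N̂ = -8*sin(u)^3/Abs(sin(u)).
Evaluating at (u, v) = (pi/5, pi):
  L = -8, M = 0, N = -5 + sqrt(5).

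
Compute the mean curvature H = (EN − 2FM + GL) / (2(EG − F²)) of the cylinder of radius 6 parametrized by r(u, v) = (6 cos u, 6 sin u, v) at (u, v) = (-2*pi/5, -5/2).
H = -1/12

With E = 36, F = 0, G = 1, L = -6, M = 0, N = 0, assemble
  H = (EN − 2FM + GL) / (2(EG − F²)) = -1/12.
At (u, v) = (-2*pi/5, -5/2): H = -1/12.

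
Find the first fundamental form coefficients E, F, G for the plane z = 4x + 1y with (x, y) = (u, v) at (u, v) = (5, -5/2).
E = 17;  F = 4;  G = 2

Partials: r_u = (1, 0, 4), r_v = (0, 1, 1). As functions of (u, v):
  E = r_u · r_u = 17,
  F = r_u · r_v = 4,
  G = r_v · r_v = 2.
Evaluating at (u, v) = (5, -5/2): E = 17, F = 4, G = 2.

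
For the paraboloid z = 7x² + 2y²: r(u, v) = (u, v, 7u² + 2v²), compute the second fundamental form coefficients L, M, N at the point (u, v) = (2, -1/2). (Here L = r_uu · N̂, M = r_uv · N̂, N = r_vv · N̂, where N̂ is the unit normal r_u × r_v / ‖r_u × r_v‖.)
L = 14*sqrt(789)/789;  M = 0;  N = 4*sqrt(789)/789

Compute the unit normal N̂(u, v) = (-14*u/sqrt(196*u^2 + 16*v^2 + 1), -4*v/sqrt(196*u^2 + 16*v^2 + 1), 1/sqrt(196*u^2 + 16*v^2 + 1)), and the second partials r_uu, r_uv, r_vv. Take dot products:
  L(u, v) = r_uu · N̂ = 14/sqrt(196*u^2 + 16*v^2 + 1),
  M(u, v) = r_uv · N̂ = 0,
  N(u, v) = r_vv · N̂ = 4/sqrt(196*u^2 + 16*v^2 + 1).
Evaluating at (u, v) = (2, -1/2):
  L = 14*sqrt(789)/789, M = 0, N = 4*sqrt(789)/789.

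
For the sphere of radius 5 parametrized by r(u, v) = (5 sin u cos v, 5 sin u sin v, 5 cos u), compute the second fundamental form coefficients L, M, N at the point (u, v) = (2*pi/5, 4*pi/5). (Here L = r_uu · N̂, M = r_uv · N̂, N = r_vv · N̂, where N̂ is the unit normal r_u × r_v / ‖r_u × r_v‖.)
L = -5;  M = 0;  N = -25/8 - 5*sqrt(5)/8

Compute the unit normal N̂(u, v) = (sin(u)^2*cos(v)/Abs(sin(u)), sin(u)^2*sin(v)/Abs(sin(u)), sin(2*u)/(2*Abs(sin(u)))), and the second partials r_uu, r_uv, r_vv. Take dot products:
  L(u, v) = r_uu · N̂ = -5*sin(u)/Abs(sin(u)),
  M(u, v) = r_uv · N̂ = 0,
  N(u, v) = r_vv · N̂ = -5*sin(u)^3/Abs(sin(u)).
Evaluating at (u, v) = (2*pi/5, 4*pi/5):
  L = -5, M = 0, N = -25/8 - 5*sqrt(5)/8.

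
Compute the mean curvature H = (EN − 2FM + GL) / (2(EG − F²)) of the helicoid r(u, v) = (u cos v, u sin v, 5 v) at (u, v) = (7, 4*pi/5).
H = 0

With E = 1, F = 0, G = u^2 + 25, L = 0, M = -5/sqrt(u^2 + 25), N = 0, assemble
  H = (EN − 2FM + GL) / (2(EG − F²)) = 0.
At (u, v) = (7, 4*pi/5): H = 0.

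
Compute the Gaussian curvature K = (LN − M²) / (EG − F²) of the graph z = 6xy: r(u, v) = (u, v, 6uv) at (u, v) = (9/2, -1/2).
K = -36/546121

Coefficients of the first fundamental form: E = 36*v^2 + 1, F = 36*u*v, G = 36*u^2 + 1.
Coefficients of the second fundamental form: L = 0, M = 6/sqrt(36*u^2 + 36*v^2 + 1), N = 0.
Assemble K = (LN − M²)/(EG − F²) = -36/(1296*u^4 + 2592*u^2*v^2 + 72*u^2 + 1296*v^4 + 72*v^2 + 1). At (u, v) = (9/2, -1/2): K = -36/546121.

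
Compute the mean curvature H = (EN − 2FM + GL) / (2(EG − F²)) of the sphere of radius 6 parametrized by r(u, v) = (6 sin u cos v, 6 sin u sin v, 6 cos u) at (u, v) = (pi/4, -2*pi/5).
H = -1/6

With E = 36, F = 0, G = 36*sin(u)^2, L = -6*sin(u)/Abs(sin(u)), M = 0, N = -6*sin(u)^3/Abs(sin(u)), assemble
  H = (EN − 2FM + GL) / (2(EG − F²)) = -sin(u)/(6*Abs(sin(u))).
At (u, v) = (pi/4, -2*pi/5): H = -1/6.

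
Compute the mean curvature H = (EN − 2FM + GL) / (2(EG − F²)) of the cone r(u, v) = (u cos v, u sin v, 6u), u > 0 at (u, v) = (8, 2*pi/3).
H = 3*sqrt(37)/296

With E = 37, F = 0, G = u^2, L = 0, M = 0, N = 6*sqrt(37)*u^2/(37*Abs(u)), assemble
  H = (EN − 2FM + GL) / (2(EG − F²)) = 3*sqrt(37)/(37*Abs(u)).
At (u, v) = (8, 2*pi/3): H = 3*sqrt(37)/296.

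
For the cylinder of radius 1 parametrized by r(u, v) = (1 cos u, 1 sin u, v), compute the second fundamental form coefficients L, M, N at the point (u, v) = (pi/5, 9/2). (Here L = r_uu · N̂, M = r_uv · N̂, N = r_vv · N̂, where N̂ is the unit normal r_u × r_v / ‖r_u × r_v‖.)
L = -1;  M = 0;  N = 0

Compute the unit normal N̂(u, v) = (cos(u), sin(u), 0), and the second partials r_uu, r_uv, r_vv. Take dot products:
  L(u, v) = r_uu · N̂ = -1,
  M(u, v) = r_uv · N̂ = 0,
  N(u, v) = r_vv · N̂ = 0.
Evaluating at (u, v) = (pi/5, 9/2):
  L = -1, M = 0, N = 0.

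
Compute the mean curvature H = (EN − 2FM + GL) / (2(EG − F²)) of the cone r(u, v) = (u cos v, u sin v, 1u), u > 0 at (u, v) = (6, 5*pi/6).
H = sqrt(2)/24

With E = 2, F = 0, G = u^2, L = 0, M = 0, N = sqrt(2)*u^2/(2*Abs(u)), assemble
  H = (EN − 2FM + GL) / (2(EG − F²)) = sqrt(2)/(4*Abs(u)).
At (u, v) = (6, 5*pi/6): H = sqrt(2)/24.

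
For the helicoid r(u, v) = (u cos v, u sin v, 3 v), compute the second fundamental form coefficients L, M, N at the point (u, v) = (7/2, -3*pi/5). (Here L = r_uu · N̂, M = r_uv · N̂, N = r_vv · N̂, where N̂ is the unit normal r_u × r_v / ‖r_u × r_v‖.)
L = 0;  M = -6*sqrt(85)/85;  N = 0

Compute the unit normal N̂(u, v) = (3*sin(v)/sqrt(u^2 + 9), -3*cos(v)/sqrt(u^2 + 9), u/sqrt(u^2 + 9)), and the second partials r_uu, r_uv, r_vv. Take dot products:
  L(u, v) = r_uu · N̂ = 0,
  M(u, v) = r_uv · N̂ = -3/sqrt(u^2 + 9),
  N(u, v) = r_vv · N̂ = 0.
Evaluating at (u, v) = (7/2, -3*pi/5):
  L = 0, M = -6*sqrt(85)/85, N = 0.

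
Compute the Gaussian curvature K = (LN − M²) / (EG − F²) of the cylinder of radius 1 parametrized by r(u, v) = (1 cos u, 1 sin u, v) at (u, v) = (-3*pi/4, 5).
K = 0

Coefficients of the first fundamental form: E = 1, F = 0, G = 1.
Coefficients of the second fundamental form: L = -1, M = 0, N = 0.
Assemble K = (LN − M²)/(EG − F²) = 0. At (u, v) = (-3*pi/4, 5): K = 0.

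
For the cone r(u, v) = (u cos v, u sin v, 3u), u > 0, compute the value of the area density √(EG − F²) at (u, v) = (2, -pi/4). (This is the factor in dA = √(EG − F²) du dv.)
√(EG − F²)|_{(2, -pi/4)} = 2*sqrt(10)

E = 10, F = 0, G = u^2, so EG − F² = 10*u^2. Taking the positive square root: √(EG − F²) = sqrt(10)*Abs(u). At (u, v) = (2, -pi/4): 2*sqrt(10).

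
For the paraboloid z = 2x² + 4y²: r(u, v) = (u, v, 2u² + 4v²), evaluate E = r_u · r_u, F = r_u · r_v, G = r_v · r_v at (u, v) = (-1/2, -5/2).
E = 5;  F = 40;  G = 401

Partials: r_u = (1, 0, 4*u), r_v = (0, 1, 8*v). As functions of (u, v):
  E = r_u · r_u = 16*u^2 + 1,
  F = r_u · r_v = 32*u*v,
  G = r_v · r_v = 64*v^2 + 1.
Evaluating at (u, v) = (-1/2, -5/2): E = 5, F = 40, G = 401.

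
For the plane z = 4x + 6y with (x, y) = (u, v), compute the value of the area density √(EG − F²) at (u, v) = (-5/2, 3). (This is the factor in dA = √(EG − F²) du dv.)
√(EG − F²)|_{(-5/2, 3)} = sqrt(53)

E = 17, F = 24, G = 37, so EG − F² = 53. Taking the positive square root: √(EG − F²) = sqrt(53). At (u, v) = (-5/2, 3): sqrt(53).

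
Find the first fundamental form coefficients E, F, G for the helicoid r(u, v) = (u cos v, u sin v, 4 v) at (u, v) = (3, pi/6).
E = 1;  F = 0;  G = 25

Partials: r_u = (cos(v), sin(v), 0), r_v = (-u*sin(v), u*cos(v), 4). As functions of (u, v):
  E = r_u · r_u = 1,
  F = r_u · r_v = 0,
  G = r_v · r_v = u^2 + 16.
Evaluating at (u, v) = (3, pi/6): E = 1, F = 0, G = 25.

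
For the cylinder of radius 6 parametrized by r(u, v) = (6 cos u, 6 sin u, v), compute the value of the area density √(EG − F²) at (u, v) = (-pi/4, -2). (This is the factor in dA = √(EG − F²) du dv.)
√(EG − F²)|_{(-pi/4, -2)} = 6

E = 36, F = 0, G = 1, so EG − F² = 36. Taking the positive square root: √(EG − F²) = 6. At (u, v) = (-pi/4, -2): 6.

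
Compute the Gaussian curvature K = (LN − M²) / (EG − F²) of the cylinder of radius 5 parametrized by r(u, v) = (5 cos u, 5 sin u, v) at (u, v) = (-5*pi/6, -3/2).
K = 0

Coefficients of the first fundamental form: E = 25, F = 0, G = 1.
Coefficients of the second fundamental form: L = -5, M = 0, N = 0.
Assemble K = (LN − M²)/(EG − F²) = 0. At (u, v) = (-5*pi/6, -3/2): K = 0.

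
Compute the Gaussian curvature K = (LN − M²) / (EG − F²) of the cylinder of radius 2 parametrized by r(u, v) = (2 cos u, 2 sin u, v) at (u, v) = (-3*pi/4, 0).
K = 0

Coefficients of the first fundamental form: E = 4, F = 0, G = 1.
Coefficients of the second fundamental form: L = -2, M = 0, N = 0.
Assemble K = (LN − M²)/(EG − F²) = 0. At (u, v) = (-3*pi/4, 0): K = 0.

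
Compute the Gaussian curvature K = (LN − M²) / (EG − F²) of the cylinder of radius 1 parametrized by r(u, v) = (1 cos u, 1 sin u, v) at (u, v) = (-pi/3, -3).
K = 0

Coefficients of the first fundamental form: E = 1, F = 0, G = 1.
Coefficients of the second fundamental form: L = -1, M = 0, N = 0.
Assemble K = (LN − M²)/(EG − F²) = 0. At (u, v) = (-pi/3, -3): K = 0.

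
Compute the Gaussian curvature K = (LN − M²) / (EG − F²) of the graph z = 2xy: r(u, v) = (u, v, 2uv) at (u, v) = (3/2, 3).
K = -1/529

Coefficients of the first fundamental form: E = 4*v^2 + 1, F = 4*u*v, G = 4*u^2 + 1.
Coefficients of the second fundamental form: L = 0, M = 2/sqrt(4*u^2 + 4*v^2 + 1), N = 0.
Assemble K = (LN − M²)/(EG − F²) = -4/(16*u^4 + 32*u^2*v^2 + 8*u^2 + 16*v^4 + 8*v^2 + 1). At (u, v) = (3/2, 3): K = -1/529.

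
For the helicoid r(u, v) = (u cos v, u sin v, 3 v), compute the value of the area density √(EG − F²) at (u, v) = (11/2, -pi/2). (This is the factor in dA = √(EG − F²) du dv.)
√(EG − F²)|_{(11/2, -pi/2)} = sqrt(157)/2

E = 1, F = 0, G = u^2 + 9, so EG − F² = u^2 + 9. Taking the positive square root: √(EG − F²) = sqrt(u^2 + 9). At (u, v) = (11/2, -pi/2): sqrt(157)/2.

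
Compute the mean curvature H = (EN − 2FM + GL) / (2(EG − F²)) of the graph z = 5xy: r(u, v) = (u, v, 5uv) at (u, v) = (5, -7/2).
H = 17500*sqrt(3729)/13905441

With E = 25*v^2 + 1, F = 25*u*v, G = 25*u^2 + 1, L = 0, M = 5/sqrt(25*u^2 + 25*v^2 + 1), N = 0, assemble
  H = (EN − 2FM + GL) / (2(EG − F²)) = -125*u*v/(25*u^2 + 25*v^2 + 1)^(3/2).
At (u, v) = (5, -7/2): H = 17500*sqrt(3729)/13905441.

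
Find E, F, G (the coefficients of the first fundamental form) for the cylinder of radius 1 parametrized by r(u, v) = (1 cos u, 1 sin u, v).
E = 1;  F = 0;  G = 1

Compute partials: r_u = (-sin(u), cos(u), 0), r_v = (0, 0, 1). Then
  E = r_u · r_u = 1,
  F = r_u · r_v = 0,
  G = r_v · r_v = 1.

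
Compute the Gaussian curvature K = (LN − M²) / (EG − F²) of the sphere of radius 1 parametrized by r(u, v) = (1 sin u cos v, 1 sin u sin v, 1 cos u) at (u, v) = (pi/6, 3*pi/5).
K = 1

Coefficients of the first fundamental form: E = 1, F = 0, G = sin(u)^2.
Coefficients of the second fundamental form: L = -sin(u)/Abs(sin(u)), M = 0, N = -sin(u)^3/Abs(sin(u)).
Assemble K = (LN − M²)/(EG − F²) = 1. At (u, v) = (pi/6, 3*pi/5): K = 1.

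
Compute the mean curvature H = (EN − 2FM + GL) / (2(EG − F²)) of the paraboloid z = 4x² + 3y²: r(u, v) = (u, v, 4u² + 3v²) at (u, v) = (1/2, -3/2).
H = 379*sqrt(2)/1372

With E = 64*u^2 + 1, F = 48*u*v, G = 36*v^2 + 1, L = 8/sqrt(64*u^2 + 36*v^2 + 1), M = 0, N = 6/sqrt(64*u^2 + 36*v^2 + 1), assemble
  H = (EN − 2FM + GL) / (2(EG − F²)) = (192*u^2 + 144*v^2 + 7)/(64*u^2 + 36*v^2 + 1)^(3/2).
At (u, v) = (1/2, -3/2): H = 379*sqrt(2)/1372.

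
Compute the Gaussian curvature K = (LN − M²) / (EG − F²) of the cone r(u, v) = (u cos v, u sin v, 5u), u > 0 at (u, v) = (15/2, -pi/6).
K = 0

Coefficients of the first fundamental form: E = 26, F = 0, G = u^2.
Coefficients of the second fundamental form: L = 0, M = 0, N = 5*sqrt(26)*u^2/(26*Abs(u)).
Assemble K = (LN − M²)/(EG − F²) = 0. At (u, v) = (15/2, -pi/6): K = 0.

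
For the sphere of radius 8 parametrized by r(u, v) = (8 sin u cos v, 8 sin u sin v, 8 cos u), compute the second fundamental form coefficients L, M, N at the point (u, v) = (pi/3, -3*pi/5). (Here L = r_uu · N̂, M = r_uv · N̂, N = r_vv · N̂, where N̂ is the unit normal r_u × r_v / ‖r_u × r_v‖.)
L = -8;  M = 0;  N = -6

Compute the unit normal N̂(u, v) = (sin(u)^2*cos(v)/Abs(sin(u)), sin(u)^2*sin(v)/Abs(sin(u)), sin(2*u)/(2*Abs(sin(u)))), and the second partials r_uu, r_uv, r_vv. Take dot products:
  L(u, v) = r_uu · N̂ = -8*sin(u)/Abs(sin(u)),
  M(u, v) = r_uv · N̂ = 0,
  N(u, v) = r_vv · N̂ = -8*sin(u)^3/Abs(sin(u)).
Evaluating at (u, v) = (pi/3, -3*pi/5):
  L = -8, M = 0, N = -6.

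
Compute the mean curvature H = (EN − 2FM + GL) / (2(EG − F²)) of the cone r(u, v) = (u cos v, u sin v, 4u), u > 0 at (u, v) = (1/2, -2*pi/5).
H = 4*sqrt(17)/17

With E = 17, F = 0, G = u^2, L = 0, M = 0, N = 4*sqrt(17)*u^2/(17*Abs(u)), assemble
  H = (EN − 2FM + GL) / (2(EG − F²)) = 2*sqrt(17)/(17*Abs(u)).
At (u, v) = (1/2, -2*pi/5): H = 4*sqrt(17)/17.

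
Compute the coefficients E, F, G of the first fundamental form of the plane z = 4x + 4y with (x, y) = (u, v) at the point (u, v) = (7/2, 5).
E = 17;  F = 16;  G = 17

Partials: r_u = (1, 0, 4), r_v = (0, 1, 4). As functions of (u, v):
  E = r_u · r_u = 17,
  F = r_u · r_v = 16,
  G = r_v · r_v = 17.
Evaluating at (u, v) = (7/2, 5): E = 17, F = 16, G = 17.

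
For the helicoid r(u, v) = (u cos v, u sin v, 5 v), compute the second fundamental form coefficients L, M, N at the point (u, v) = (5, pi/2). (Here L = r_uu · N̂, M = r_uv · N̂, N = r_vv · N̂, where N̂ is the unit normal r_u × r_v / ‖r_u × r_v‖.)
L = 0;  M = -sqrt(2)/2;  N = 0

Compute the unit normal N̂(u, v) = (5*sin(v)/sqrt(u^2 + 25), -5*cos(v)/sqrt(u^2 + 25), u/sqrt(u^2 + 25)), and the second partials r_uu, r_uv, r_vv. Take dot products:
  L(u, v) = r_uu · N̂ = 0,
  M(u, v) = r_uv · N̂ = -5/sqrt(u^2 + 25),
  N(u, v) = r_vv · N̂ = 0.
Evaluating at (u, v) = (5, pi/2):
  L = 0, M = -sqrt(2)/2, N = 0.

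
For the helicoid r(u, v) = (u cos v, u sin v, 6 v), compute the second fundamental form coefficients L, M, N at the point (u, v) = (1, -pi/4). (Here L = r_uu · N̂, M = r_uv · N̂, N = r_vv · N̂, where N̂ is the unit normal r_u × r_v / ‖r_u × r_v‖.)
L = 0;  M = -6*sqrt(37)/37;  N = 0

Compute the unit normal N̂(u, v) = (6*sin(v)/sqrt(u^2 + 36), -6*cos(v)/sqrt(u^2 + 36), u/sqrt(u^2 + 36)), and the second partials r_uu, r_uv, r_vv. Take dot products:
  L(u, v) = r_uu · N̂ = 0,
  M(u, v) = r_uv · N̂ = -6/sqrt(u^2 + 36),
  N(u, v) = r_vv · N̂ = 0.
Evaluating at (u, v) = (1, -pi/4):
  L = 0, M = -6*sqrt(37)/37, N = 0.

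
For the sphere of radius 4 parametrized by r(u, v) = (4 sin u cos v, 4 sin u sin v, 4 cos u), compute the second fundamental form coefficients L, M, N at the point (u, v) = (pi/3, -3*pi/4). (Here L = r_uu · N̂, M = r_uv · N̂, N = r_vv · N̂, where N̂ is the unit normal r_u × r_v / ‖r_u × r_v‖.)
L = -4;  M = 0;  N = -3

Compute the unit normal N̂(u, v) = (sin(u)^2*cos(v)/Abs(sin(u)), sin(u)^2*sin(v)/Abs(sin(u)), sin(2*u)/(2*Abs(sin(u)))), and the second partials r_uu, r_uv, r_vv. Take dot products:
  L(u, v) = r_uu · N̂ = -4*sin(u)/Abs(sin(u)),
  M(u, v) = r_uv · N̂ = 0,
  N(u, v) = r_vv · N̂ = -4*sin(u)^3/Abs(sin(u)).
Evaluating at (u, v) = (pi/3, -3*pi/4):
  L = -4, M = 0, N = -3.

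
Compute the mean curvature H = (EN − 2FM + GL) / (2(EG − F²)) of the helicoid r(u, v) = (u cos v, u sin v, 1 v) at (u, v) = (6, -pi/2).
H = 0

With E = 1, F = 0, G = u^2 + 1, L = 0, M = -1/sqrt(u^2 + 1), N = 0, assemble
  H = (EN − 2FM + GL) / (2(EG − F²)) = 0.
At (u, v) = (6, -pi/2): H = 0.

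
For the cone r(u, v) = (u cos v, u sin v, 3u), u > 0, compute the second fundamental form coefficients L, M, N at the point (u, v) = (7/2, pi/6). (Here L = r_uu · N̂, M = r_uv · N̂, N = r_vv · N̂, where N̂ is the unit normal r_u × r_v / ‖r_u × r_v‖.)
L = 0;  M = 0;  N = 21*sqrt(10)/20

Compute the unit normal N̂(u, v) = (-3*sqrt(10)*u*cos(v)/(10*Abs(u)), -3*sqrt(10)*u*sin(v)/(10*Abs(u)), sqrt(10)*u/(10*Abs(u))), and the second partials r_uu, r_uv, r_vv. Take dot products:
  L(u, v) = r_uu · N̂ = 0,
  M(u, v) = r_uv · N̂ = 0,
  N(u, v) = r_vv · N̂ = 3*sqrt(10)*u^2/(10*Abs(u)).
Evaluating at (u, v) = (7/2, pi/6):
  L = 0, M = 0, N = 21*sqrt(10)/20.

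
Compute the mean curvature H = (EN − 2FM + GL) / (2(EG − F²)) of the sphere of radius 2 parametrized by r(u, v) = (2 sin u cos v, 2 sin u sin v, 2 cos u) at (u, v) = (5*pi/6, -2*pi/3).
H = -1/2

With E = 4, F = 0, G = 4*sin(u)^2, L = -2*sin(u)/Abs(sin(u)), M = 0, N = -2*sin(u)^3/Abs(sin(u)), assemble
  H = (EN − 2FM + GL) / (2(EG − F²)) = -sin(u)/(2*Abs(sin(u))).
At (u, v) = (5*pi/6, -2*pi/3): H = -1/2.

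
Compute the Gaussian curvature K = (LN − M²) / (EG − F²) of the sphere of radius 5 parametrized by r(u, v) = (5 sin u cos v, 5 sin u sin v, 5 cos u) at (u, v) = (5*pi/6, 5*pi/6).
K = 1/25

Coefficients of the first fundamental form: E = 25, F = 0, G = 25*sin(u)^2.
Coefficients of the second fundamental form: L = -5*sin(u)/Abs(sin(u)), M = 0, N = -5*sin(u)^3/Abs(sin(u)).
Assemble K = (LN − M²)/(EG − F²) = 1/25. At (u, v) = (5*pi/6, 5*pi/6): K = 1/25.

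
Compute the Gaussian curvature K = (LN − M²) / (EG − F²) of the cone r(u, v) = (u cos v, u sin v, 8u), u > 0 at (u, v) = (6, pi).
K = 0

Coefficients of the first fundamental form: E = 65, F = 0, G = u^2.
Coefficients of the second fundamental form: L = 0, M = 0, N = 8*sqrt(65)*u^2/(65*Abs(u)).
Assemble K = (LN − M²)/(EG − F²) = 0. At (u, v) = (6, pi): K = 0.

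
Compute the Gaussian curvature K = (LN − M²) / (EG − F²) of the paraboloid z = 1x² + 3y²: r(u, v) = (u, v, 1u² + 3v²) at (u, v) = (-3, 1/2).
K = 3/529

Coefficients of the first fundamental form: E = 4*u^2 + 1, F = 12*u*v, G = 36*v^2 + 1.
Coefficients of the second fundamental form: L = 2/sqrt(4*u^2 + 36*v^2 + 1), M = 0, N = 6/sqrt(4*u^2 + 36*v^2 + 1).
Assemble K = (LN − M²)/(EG − F²) = 12/(16*u^4 + 288*u^2*v^2 + 8*u^2 + 1296*v^4 + 72*v^2 + 1). At (u, v) = (-3, 1/2): K = 3/529.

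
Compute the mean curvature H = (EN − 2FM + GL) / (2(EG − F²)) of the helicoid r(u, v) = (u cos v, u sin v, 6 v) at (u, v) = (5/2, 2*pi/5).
H = 0

With E = 1, F = 0, G = u^2 + 36, L = 0, M = -6/sqrt(u^2 + 36), N = 0, assemble
  H = (EN − 2FM + GL) / (2(EG − F²)) = 0.
At (u, v) = (5/2, 2*pi/5): H = 0.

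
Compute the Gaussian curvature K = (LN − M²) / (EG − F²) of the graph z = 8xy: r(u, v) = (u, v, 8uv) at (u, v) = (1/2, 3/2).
K = -64/25921

Coefficients of the first fundamental form: E = 64*v^2 + 1, F = 64*u*v, G = 64*u^2 + 1.
Coefficients of the second fundamental form: L = 0, M = 8/sqrt(64*u^2 + 64*v^2 + 1), N = 0.
Assemble K = (LN − M²)/(EG − F²) = -64/(4096*u^4 + 8192*u^2*v^2 + 128*u^2 + 4096*v^4 + 128*v^2 + 1). At (u, v) = (1/2, 3/2): K = -64/25921.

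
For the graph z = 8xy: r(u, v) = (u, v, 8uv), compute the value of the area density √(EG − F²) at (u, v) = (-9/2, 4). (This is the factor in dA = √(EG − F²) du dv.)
√(EG − F²)|_{(-9/2, 4)} = sqrt(2321)

E = 64*v^2 + 1, F = 64*u*v, G = 64*u^2 + 1, so EG − F² = 64*u^2 + 64*v^2 + 1. Taking the positive square root: √(EG − F²) = sqrt(64*u^2 + 64*v^2 + 1). At (u, v) = (-9/2, 4): sqrt(2321).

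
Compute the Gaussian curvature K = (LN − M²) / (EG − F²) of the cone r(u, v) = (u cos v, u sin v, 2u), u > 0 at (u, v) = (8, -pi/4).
K = 0

Coefficients of the first fundamental form: E = 5, F = 0, G = u^2.
Coefficients of the second fundamental form: L = 0, M = 0, N = 2*sqrt(5)*u^2/(5*Abs(u)).
Assemble K = (LN − M²)/(EG − F²) = 0. At (u, v) = (8, -pi/4): K = 0.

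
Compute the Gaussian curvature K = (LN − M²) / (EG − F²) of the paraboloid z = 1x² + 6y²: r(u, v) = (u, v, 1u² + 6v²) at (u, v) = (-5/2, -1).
K = 6/7225

Coefficients of the first fundamental form: E = 4*u^2 + 1, F = 24*u*v, G = 144*v^2 + 1.
Coefficients of the second fundamental form: L = 2/sqrt(4*u^2 + 144*v^2 + 1), M = 0, N = 12/sqrt(4*u^2 + 144*v^2 + 1).
Assemble K = (LN − M²)/(EG − F²) = 24/(16*u^4 + 1152*u^2*v^2 + 8*u^2 + 20736*v^4 + 288*v^2 + 1). At (u, v) = (-5/2, -1): K = 6/7225.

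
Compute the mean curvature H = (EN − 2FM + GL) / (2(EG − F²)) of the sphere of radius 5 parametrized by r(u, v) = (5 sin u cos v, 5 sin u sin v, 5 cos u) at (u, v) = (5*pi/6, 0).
H = -1/5

With E = 25, F = 0, G = 25*sin(u)^2, L = -5*sin(u)/Abs(sin(u)), M = 0, N = -5*sin(u)^3/Abs(sin(u)), assemble
  H = (EN − 2FM + GL) / (2(EG − F²)) = -sin(u)/(5*Abs(sin(u))).
At (u, v) = (5*pi/6, 0): H = -1/5.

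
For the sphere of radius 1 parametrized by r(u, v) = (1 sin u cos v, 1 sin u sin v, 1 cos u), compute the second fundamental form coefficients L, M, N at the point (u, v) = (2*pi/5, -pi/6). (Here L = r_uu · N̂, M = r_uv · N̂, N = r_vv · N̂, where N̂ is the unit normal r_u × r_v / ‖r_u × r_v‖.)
L = -1;  M = 0;  N = -5/8 - sqrt(5)/8

Compute the unit normal N̂(u, v) = (sin(u)^2*cos(v)/Abs(sin(u)), sin(u)^2*sin(v)/Abs(sin(u)), sin(2*u)/(2*Abs(sin(u)))), and the second partials r_uu, r_uv, r_vv. Take dot products:
  L(u, v) = r_uu · N̂ = -sin(u)/Abs(sin(u)),
  M(u, v) = r_uv · N̂ = 0,
  N(u, v) = r_vv · N̂ = -sin(u)^3/Abs(sin(u)).
Evaluating at (u, v) = (2*pi/5, -pi/6):
  L = -1, M = 0, N = -5/8 - sqrt(5)/8.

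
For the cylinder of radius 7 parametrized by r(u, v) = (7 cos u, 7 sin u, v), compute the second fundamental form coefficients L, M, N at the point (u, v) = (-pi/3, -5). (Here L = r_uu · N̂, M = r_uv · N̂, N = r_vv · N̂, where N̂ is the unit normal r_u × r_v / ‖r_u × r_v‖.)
L = -7;  M = 0;  N = 0

Compute the unit normal N̂(u, v) = (cos(u), sin(u), 0), and the second partials r_uu, r_uv, r_vv. Take dot products:
  L(u, v) = r_uu · N̂ = -7,
  M(u, v) = r_uv · N̂ = 0,
  N(u, v) = r_vv · N̂ = 0.
Evaluating at (u, v) = (-pi/3, -5):
  L = -7, M = 0, N = 0.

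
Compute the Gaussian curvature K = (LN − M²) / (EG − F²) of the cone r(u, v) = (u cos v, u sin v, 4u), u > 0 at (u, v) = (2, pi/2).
K = 0

Coefficients of the first fundamental form: E = 17, F = 0, G = u^2.
Coefficients of the second fundamental form: L = 0, M = 0, N = 4*sqrt(17)*u^2/(17*Abs(u)).
Assemble K = (LN − M²)/(EG − F²) = 0. At (u, v) = (2, pi/2): K = 0.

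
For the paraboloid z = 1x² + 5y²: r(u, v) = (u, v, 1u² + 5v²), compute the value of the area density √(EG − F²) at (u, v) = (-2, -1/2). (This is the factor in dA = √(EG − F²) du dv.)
√(EG − F²)|_{(-2, -1/2)} = sqrt(42)

E = 4*u^2 + 1, F = 20*u*v, G = 100*v^2 + 1, so EG − F² = 4*u^2 + 100*v^2 + 1. Taking the positive square root: √(EG − F²) = sqrt(4*u^2 + 100*v^2 + 1). At (u, v) = (-2, -1/2): sqrt(42).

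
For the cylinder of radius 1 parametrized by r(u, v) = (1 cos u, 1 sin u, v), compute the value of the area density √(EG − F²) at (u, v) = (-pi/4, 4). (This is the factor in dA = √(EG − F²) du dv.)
√(EG − F²)|_{(-pi/4, 4)} = 1

E = 1, F = 0, G = 1, so EG − F² = 1. Taking the positive square root: √(EG − F²) = 1. At (u, v) = (-pi/4, 4): 1.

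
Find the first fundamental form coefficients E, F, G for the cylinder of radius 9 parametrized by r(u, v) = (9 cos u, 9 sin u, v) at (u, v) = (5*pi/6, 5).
E = 81;  F = 0;  G = 1

Partials: r_u = (-9*sin(u), 9*cos(u), 0), r_v = (0, 0, 1). As functions of (u, v):
  E = r_u · r_u = 81,
  F = r_u · r_v = 0,
  G = r_v · r_v = 1.
Evaluating at (u, v) = (5*pi/6, 5): E = 81, F = 0, G = 1.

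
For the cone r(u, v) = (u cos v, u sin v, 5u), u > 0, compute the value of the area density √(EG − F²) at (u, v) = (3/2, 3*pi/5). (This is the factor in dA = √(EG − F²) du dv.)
√(EG − F²)|_{(3/2, 3*pi/5)} = 3*sqrt(26)/2

E = 26, F = 0, G = u^2, so EG − F² = 26*u^2. Taking the positive square root: √(EG − F²) = sqrt(26)*Abs(u). At (u, v) = (3/2, 3*pi/5): 3*sqrt(26)/2.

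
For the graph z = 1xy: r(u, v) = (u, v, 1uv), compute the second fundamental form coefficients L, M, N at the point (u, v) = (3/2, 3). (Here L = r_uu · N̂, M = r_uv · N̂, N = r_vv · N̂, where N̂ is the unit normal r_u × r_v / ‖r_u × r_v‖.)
L = 0;  M = 2/7;  N = 0

Compute the unit normal N̂(u, v) = (-v/sqrt(u^2 + v^2 + 1), -u/sqrt(u^2 + v^2 + 1), 1/sqrt(u^2 + v^2 + 1)), and the second partials r_uu, r_uv, r_vv. Take dot products:
  L(u, v) = r_uu · N̂ = 0,
  M(u, v) = r_uv · N̂ = 1/sqrt(u^2 + v^2 + 1),
  N(u, v) = r_vv · N̂ = 0.
Evaluating at (u, v) = (3/2, 3):
  L = 0, M = 2/7, N = 0.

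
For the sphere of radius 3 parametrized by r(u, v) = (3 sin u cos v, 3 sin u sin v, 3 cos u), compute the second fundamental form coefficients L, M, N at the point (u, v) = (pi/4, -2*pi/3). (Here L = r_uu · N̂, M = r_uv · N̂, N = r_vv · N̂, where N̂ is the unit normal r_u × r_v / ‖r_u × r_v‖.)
L = -3;  M = 0;  N = -3/2

Compute the unit normal N̂(u, v) = (sin(u)^2*cos(v)/Abs(sin(u)), sin(u)^2*sin(v)/Abs(sin(u)), sin(2*u)/(2*Abs(sin(u)))), and the second partials r_uu, r_uv, r_vv. Take dot products:
  L(u, v) = r_uu · N̂ = -3*sin(u)/Abs(sin(u)),
  M(u, v) = r_uv · N̂ = 0,
  N(u, v) = r_vv · N̂ = -3*sin(u)^3/Abs(sin(u)).
Evaluating at (u, v) = (pi/4, -2*pi/3):
  L = -3, M = 0, N = -3/2.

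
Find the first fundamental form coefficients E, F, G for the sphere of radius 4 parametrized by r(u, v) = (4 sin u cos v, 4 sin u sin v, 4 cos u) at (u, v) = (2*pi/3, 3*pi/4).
E = 16;  F = 0;  G = 12

Partials: r_u = (4*cos(u)*cos(v), 4*sin(v)*cos(u), -4*sin(u)), r_v = (-4*sin(u)*sin(v), 4*sin(u)*cos(v), 0). As functions of (u, v):
  E = r_u · r_u = 16,
  F = r_u · r_v = 0,
  G = r_v · r_v = 16*sin(u)^2.
Evaluating at (u, v) = (2*pi/3, 3*pi/4): E = 16, F = 0, G = 12.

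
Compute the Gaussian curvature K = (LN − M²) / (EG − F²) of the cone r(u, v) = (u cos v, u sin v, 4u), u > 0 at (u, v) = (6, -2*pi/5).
K = 0

Coefficients of the first fundamental form: E = 17, F = 0, G = u^2.
Coefficients of the second fundamental form: L = 0, M = 0, N = 4*sqrt(17)*u^2/(17*Abs(u)).
Assemble K = (LN − M²)/(EG − F²) = 0. At (u, v) = (6, -2*pi/5): K = 0.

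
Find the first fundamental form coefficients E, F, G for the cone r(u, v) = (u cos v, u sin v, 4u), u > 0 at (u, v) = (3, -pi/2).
E = 17;  F = 0;  G = 9

Partials: r_u = (cos(v), sin(v), 4), r_v = (-u*sin(v), u*cos(v), 0). As functions of (u, v):
  E = r_u · r_u = 17,
  F = r_u · r_v = 0,
  G = r_v · r_v = u^2.
Evaluating at (u, v) = (3, -pi/2): E = 17, F = 0, G = 9.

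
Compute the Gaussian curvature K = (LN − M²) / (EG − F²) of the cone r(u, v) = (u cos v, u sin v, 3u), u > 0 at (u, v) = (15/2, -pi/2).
K = 0

Coefficients of the first fundamental form: E = 10, F = 0, G = u^2.
Coefficients of the second fundamental form: L = 0, M = 0, N = 3*sqrt(10)*u^2/(10*Abs(u)).
Assemble K = (LN − M²)/(EG − F²) = 0. At (u, v) = (15/2, -pi/2): K = 0.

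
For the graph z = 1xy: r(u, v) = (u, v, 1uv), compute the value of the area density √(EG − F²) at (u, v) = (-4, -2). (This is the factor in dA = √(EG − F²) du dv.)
√(EG − F²)|_{(-4, -2)} = sqrt(21)

E = v^2 + 1, F = u*v, G = u^2 + 1, so EG − F² = u^2 + v^2 + 1. Taking the positive square root: √(EG − F²) = sqrt(u^2 + v^2 + 1). At (u, v) = (-4, -2): sqrt(21).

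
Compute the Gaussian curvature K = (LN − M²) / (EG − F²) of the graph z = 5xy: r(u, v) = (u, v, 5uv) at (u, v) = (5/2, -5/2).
K = -100/393129

Coefficients of the first fundamental form: E = 25*v^2 + 1, F = 25*u*v, G = 25*u^2 + 1.
Coefficients of the second fundamental form: L = 0, M = 5/sqrt(25*u^2 + 25*v^2 + 1), N = 0.
Assemble K = (LN − M²)/(EG − F²) = -25/(625*u^4 + 1250*u^2*v^2 + 50*u^2 + 625*v^4 + 50*v^2 + 1). At (u, v) = (5/2, -5/2): K = -100/393129.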